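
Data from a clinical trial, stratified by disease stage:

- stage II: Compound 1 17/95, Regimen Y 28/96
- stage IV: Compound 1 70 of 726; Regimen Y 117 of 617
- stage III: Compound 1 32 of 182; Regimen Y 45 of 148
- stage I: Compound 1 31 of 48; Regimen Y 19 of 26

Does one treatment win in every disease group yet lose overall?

Stage II: Compound 1 17/95 = 17.9%, Regimen Y 28/96 = 29.2% → Regimen Y
Stage IV: Compound 1 70/726 = 9.6%, Regimen Y 117/617 = 19.0% → Regimen Y
Stage III: Compound 1 32/182 = 17.6%, Regimen Y 45/148 = 30.4% → Regimen Y
Stage I: Compound 1 31/48 = 64.6%, Regimen Y 19/26 = 73.1% → Regimen Y
Overall: Compound 1 150/1051 = 14.3%, Regimen Y 209/887 = 23.6% → Regimen Y
Regimen Y wins overall and in every disease group — no reversal.

No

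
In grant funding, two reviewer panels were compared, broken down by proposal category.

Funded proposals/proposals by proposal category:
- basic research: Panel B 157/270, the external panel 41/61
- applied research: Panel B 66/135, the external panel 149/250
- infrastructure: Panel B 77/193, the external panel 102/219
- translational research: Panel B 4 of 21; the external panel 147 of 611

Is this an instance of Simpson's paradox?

Yes

Basic research: Panel B 157/270 = 58.1%, the external panel 41/61 = 67.2% → the external panel
Applied research: Panel B 66/135 = 48.9%, the external panel 149/250 = 59.6% → the external panel
Infrastructure: Panel B 77/193 = 39.9%, the external panel 102/219 = 46.6% → the external panel
Translational research: Panel B 4/21 = 19.0%, the external panel 147/611 = 24.1% → the external panel
Overall: Panel B 304/619 = 49.1%, the external panel 439/1141 = 38.5% → Panel B
The external panel wins each proposal group but Panel B wins overall — the comparison reverses. The external panel's proposals skew toward translational research, which has a lower base rate.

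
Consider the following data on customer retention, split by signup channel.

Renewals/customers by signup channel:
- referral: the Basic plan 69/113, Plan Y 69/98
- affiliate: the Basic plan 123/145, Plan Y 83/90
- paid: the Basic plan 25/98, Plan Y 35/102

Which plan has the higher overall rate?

Plan Y

Referral: the Basic plan 69/113 = 61.1%, Plan Y 69/98 = 70.4% → Plan Y
Affiliate: the Basic plan 123/145 = 84.8%, Plan Y 83/90 = 92.2% → Plan Y
Paid: the Basic plan 25/98 = 25.5%, Plan Y 35/102 = 34.3% → Plan Y
Overall: the Basic plan 217/356 = 61.0%, Plan Y 187/290 = 64.5% → Plan Y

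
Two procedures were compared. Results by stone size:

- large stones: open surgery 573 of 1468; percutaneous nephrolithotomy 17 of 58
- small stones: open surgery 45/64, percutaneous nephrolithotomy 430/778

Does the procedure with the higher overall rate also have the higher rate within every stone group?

No

Large stones: open surgery 573/1468 = 39.0%, percutaneous nephrolithotomy 17/58 = 29.3% → open surgery
Small stones: open surgery 45/64 = 70.3%, percutaneous nephrolithotomy 430/778 = 55.3% → open surgery
Overall: open surgery 618/1532 = 40.3%, percutaneous nephrolithotomy 447/836 = 53.5% → percutaneous nephrolithotomy
Open surgery wins each stone group but percutaneous nephrolithotomy wins overall — the comparison reverses. Open surgery's cases skew toward large stones, which has a lower base rate.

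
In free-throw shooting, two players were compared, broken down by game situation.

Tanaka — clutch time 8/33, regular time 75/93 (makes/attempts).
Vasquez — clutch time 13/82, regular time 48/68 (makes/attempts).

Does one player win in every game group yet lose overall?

Clutch time: Tanaka 8/33 = 24.2%, Vasquez 13/82 = 15.9% → Tanaka
Regular time: Tanaka 75/93 = 80.6%, Vasquez 48/68 = 70.6% → Tanaka
Overall: Tanaka 83/126 = 65.9%, Vasquez 61/150 = 40.7% → Tanaka
Tanaka wins overall and in every game group — no reversal.

No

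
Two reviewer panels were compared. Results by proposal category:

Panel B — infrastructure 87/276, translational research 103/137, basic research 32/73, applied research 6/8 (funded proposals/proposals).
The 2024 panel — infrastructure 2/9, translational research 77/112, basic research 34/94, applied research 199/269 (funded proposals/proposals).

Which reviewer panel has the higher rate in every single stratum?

Infrastructure: Panel B 87/276 = 31.5%, the 2024 panel 2/9 = 22.2% → Panel B
Translational research: Panel B 103/137 = 75.2%, the 2024 panel 77/112 = 68.8% → Panel B
Basic research: Panel B 32/73 = 43.8%, the 2024 panel 34/94 = 36.2% → Panel B
Applied research: Panel B 6/8 = 75.0%, the 2024 panel 199/269 = 74.0% → Panel B
Panel B has the higher rate in all 4 groups.

Panel B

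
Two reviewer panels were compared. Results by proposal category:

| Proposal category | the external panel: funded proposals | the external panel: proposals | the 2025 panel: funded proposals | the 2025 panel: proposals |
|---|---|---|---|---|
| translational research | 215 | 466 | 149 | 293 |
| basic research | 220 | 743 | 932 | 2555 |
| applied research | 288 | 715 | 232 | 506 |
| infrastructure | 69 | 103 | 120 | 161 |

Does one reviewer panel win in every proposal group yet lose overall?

No

Translational research: the external panel 215/466 = 46.1%, the 2025 panel 149/293 = 50.9% → the 2025 panel
Basic research: the external panel 220/743 = 29.6%, the 2025 panel 932/2555 = 36.5% → the 2025 panel
Applied research: the external panel 288/715 = 40.3%, the 2025 panel 232/506 = 45.8% → the 2025 panel
Infrastructure: the external panel 69/103 = 67.0%, the 2025 panel 120/161 = 74.5% → the 2025 panel
Overall: the external panel 792/2027 = 39.1%, the 2025 panel 1433/3515 = 40.8% → the 2025 panel
The 2025 panel wins overall and in every proposal group — no reversal.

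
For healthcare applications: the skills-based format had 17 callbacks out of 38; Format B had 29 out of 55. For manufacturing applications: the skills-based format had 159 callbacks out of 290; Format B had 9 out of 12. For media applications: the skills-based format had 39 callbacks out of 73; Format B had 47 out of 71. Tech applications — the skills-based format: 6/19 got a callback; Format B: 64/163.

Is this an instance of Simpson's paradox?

Healthcare: the skills-based format 17/38 = 44.7%, Format B 29/55 = 52.7% → Format B
Manufacturing: the skills-based format 159/290 = 54.8%, Format B 9/12 = 75.0% → Format B
Media: the skills-based format 39/73 = 53.4%, Format B 47/71 = 66.2% → Format B
Tech: the skills-based format 6/19 = 31.6%, Format B 64/163 = 39.3% → Format B
Overall: the skills-based format 221/420 = 52.6%, Format B 149/301 = 49.5% → the skills-based format
Format B wins each industry group but the skills-based format wins overall — the comparison reverses. Format B's applications skew toward tech, which has a lower base rate.

Yes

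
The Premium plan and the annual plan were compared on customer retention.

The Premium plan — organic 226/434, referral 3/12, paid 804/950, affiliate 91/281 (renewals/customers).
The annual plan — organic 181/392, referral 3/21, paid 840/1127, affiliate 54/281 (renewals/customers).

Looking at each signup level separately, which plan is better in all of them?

the Premium plan

Organic: the Premium plan 226/434 = 52.1%, the annual plan 181/392 = 46.2% → the Premium plan
Referral: the Premium plan 3/12 = 25.0%, the annual plan 3/21 = 14.3% → the Premium plan
Paid: the Premium plan 804/950 = 84.6%, the annual plan 840/1127 = 74.5% → the Premium plan
Affiliate: the Premium plan 91/281 = 32.4%, the annual plan 54/281 = 19.2% → the Premium plan
The Premium plan has the higher rate in all 4 groups.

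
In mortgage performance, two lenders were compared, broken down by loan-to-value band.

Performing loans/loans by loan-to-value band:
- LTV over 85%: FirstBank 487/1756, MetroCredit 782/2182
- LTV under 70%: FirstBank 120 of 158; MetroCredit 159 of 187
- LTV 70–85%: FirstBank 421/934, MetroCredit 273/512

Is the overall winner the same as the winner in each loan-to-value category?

Yes

LTV over 85%: FirstBank 487/1756 = 27.7%, MetroCredit 782/2182 = 35.8% → MetroCredit
LTV under 70%: FirstBank 120/158 = 75.9%, MetroCredit 159/187 = 85.0% → MetroCredit
LTV 70–85%: FirstBank 421/934 = 45.1%, MetroCredit 273/512 = 53.3% → MetroCredit
Overall: FirstBank 1028/2848 = 36.1%, MetroCredit 1214/2881 = 42.1% → MetroCredit
MetroCredit wins overall and in every loan-to-value group — no reversal.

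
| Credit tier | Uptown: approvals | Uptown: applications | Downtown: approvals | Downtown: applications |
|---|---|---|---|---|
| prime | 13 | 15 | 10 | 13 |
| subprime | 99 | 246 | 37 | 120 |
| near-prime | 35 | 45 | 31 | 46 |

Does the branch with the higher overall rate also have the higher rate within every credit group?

Prime: Uptown 13/15 = 86.7%, Downtown 10/13 = 76.9% → Uptown
Subprime: Uptown 99/246 = 40.2%, Downtown 37/120 = 30.8% → Uptown
Near-prime: Uptown 35/45 = 77.8%, Downtown 31/46 = 67.4% → Uptown
Overall: Uptown 147/306 = 48.0%, Downtown 78/179 = 43.6% → Uptown
Uptown wins overall and in every credit group — no reversal.

Yes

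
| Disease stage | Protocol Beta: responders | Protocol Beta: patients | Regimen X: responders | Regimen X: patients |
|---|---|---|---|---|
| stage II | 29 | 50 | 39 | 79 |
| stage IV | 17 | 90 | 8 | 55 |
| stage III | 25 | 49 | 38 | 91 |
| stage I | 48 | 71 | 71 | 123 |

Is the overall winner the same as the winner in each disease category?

Yes

Stage II: Protocol Beta 29/50 = 58.0%, Regimen X 39/79 = 49.4% → Protocol Beta
Stage IV: Protocol Beta 17/90 = 18.9%, Regimen X 8/55 = 14.5% → Protocol Beta
Stage III: Protocol Beta 25/49 = 51.0%, Regimen X 38/91 = 41.8% → Protocol Beta
Stage I: Protocol Beta 48/71 = 67.6%, Regimen X 71/123 = 57.7% → Protocol Beta
Overall: Protocol Beta 119/260 = 45.8%, Regimen X 156/348 = 44.8% → Protocol Beta
Protocol Beta wins overall and in every disease group — no reversal.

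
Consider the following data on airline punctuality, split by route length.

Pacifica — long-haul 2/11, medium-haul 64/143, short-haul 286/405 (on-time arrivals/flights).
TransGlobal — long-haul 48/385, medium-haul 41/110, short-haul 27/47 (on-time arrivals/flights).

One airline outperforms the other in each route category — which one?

Pacifica

Long-haul: Pacifica 2/11 = 18.2%, TransGlobal 48/385 = 12.5% → Pacifica
Medium-haul: Pacifica 64/143 = 44.8%, TransGlobal 41/110 = 37.3% → Pacifica
Short-haul: Pacifica 286/405 = 70.6%, TransGlobal 27/47 = 57.4% → Pacifica
Pacifica has the higher rate in all 3 groups.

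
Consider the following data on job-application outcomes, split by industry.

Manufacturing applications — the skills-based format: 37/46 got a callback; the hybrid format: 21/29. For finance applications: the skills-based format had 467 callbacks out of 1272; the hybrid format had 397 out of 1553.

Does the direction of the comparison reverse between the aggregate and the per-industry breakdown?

Manufacturing: the skills-based format 37/46 = 80.4%, the hybrid format 21/29 = 72.4% → the skills-based format
Finance: the skills-based format 467/1272 = 36.7%, the hybrid format 397/1553 = 25.6% → the skills-based format
Overall: the skills-based format 504/1318 = 38.2%, the hybrid format 418/1582 = 26.4% → the skills-based format
The skills-based format wins overall and in every industry group — no reversal.

No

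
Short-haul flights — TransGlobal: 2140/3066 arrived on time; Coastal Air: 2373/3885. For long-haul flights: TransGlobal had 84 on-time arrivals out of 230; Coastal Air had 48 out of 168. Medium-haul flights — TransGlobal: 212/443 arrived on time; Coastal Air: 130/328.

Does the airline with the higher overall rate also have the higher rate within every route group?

Short-haul: TransGlobal 2140/3066 = 69.8%, Coastal Air 2373/3885 = 61.1% → TransGlobal
Long-haul: TransGlobal 84/230 = 36.5%, Coastal Air 48/168 = 28.6% → TransGlobal
Medium-haul: TransGlobal 212/443 = 47.9%, Coastal Air 130/328 = 39.6% → TransGlobal
Overall: TransGlobal 2436/3739 = 65.2%, Coastal Air 2551/4381 = 58.2% → TransGlobal
TransGlobal wins overall and in every route group — no reversal.

Yes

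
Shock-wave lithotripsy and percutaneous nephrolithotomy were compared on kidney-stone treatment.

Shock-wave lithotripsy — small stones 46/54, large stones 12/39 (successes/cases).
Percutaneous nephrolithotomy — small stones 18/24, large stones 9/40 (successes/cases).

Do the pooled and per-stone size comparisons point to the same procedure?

Yes

Small stones: shock-wave lithotripsy 46/54 = 85.2%, percutaneous nephrolithotomy 18/24 = 75.0% → shock-wave lithotripsy
Large stones: shock-wave lithotripsy 12/39 = 30.8%, percutaneous nephrolithotomy 9/40 = 22.5% → shock-wave lithotripsy
Overall: shock-wave lithotripsy 58/93 = 62.4%, percutaneous nephrolithotomy 27/64 = 42.2% → shock-wave lithotripsy
Shock-wave lithotripsy wins overall and in every stone group — no reversal.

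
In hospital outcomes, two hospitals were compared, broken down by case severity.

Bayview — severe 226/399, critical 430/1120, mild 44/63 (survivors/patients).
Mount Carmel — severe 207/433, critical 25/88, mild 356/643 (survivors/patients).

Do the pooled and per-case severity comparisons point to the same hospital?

Severe: Bayview 226/399 = 56.6%, Mount Carmel 207/433 = 47.8% → Bayview
Critical: Bayview 430/1120 = 38.4%, Mount Carmel 25/88 = 28.4% → Bayview
Mild: Bayview 44/63 = 69.8%, Mount Carmel 356/643 = 55.4% → Bayview
Overall: Bayview 700/1582 = 44.2%, Mount Carmel 588/1164 = 50.5% → Mount Carmel
Bayview wins each case group but Mount Carmel wins overall — the comparison reverses. Bayview's patients skew toward critical, which has a lower base rate.

No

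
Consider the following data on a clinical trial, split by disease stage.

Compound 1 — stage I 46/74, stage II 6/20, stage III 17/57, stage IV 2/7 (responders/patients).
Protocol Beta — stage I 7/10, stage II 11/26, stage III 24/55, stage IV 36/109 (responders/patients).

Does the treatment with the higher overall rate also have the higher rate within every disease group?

No

Stage I: Compound 1 46/74 = 62.2%, Protocol Beta 7/10 = 70.0% → Protocol Beta
Stage II: Compound 1 6/20 = 30.0%, Protocol Beta 11/26 = 42.3% → Protocol Beta
Stage III: Compound 1 17/57 = 29.8%, Protocol Beta 24/55 = 43.6% → Protocol Beta
Stage IV: Compound 1 2/7 = 28.6%, Protocol Beta 36/109 = 33.0% → Protocol Beta
Overall: Compound 1 71/158 = 44.9%, Protocol Beta 78/200 = 39.0% → Compound 1
Protocol Beta wins each disease group but Compound 1 wins overall — the comparison reverses. Protocol Beta's patients skew toward stage IV, which has a lower base rate.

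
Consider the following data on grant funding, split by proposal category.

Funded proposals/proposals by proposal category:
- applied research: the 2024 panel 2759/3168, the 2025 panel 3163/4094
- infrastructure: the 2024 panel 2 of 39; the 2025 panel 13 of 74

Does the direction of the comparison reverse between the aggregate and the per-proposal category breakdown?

No

Applied research: the 2024 panel 2759/3168 = 87.1%, the 2025 panel 3163/4094 = 77.3% → the 2024 panel
Infrastructure: the 2024 panel 2/39 = 5.1%, the 2025 panel 13/74 = 17.6% → the 2025 panel
Overall: the 2024 panel 2761/3207 = 86.1%, the 2025 panel 3176/4168 = 76.2% → the 2024 panel
Neither sweeps: the 2024 panel wins 1 of 2 groups, the 2025 panel wins 1. The 2024 panel wins overall but not every group — no Simpson reversal.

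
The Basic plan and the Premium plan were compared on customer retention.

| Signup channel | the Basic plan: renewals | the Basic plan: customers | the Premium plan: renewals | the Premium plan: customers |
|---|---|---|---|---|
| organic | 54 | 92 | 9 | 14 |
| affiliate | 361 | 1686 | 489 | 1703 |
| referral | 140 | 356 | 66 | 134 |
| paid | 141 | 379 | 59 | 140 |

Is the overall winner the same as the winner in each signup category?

Organic: the Basic plan 54/92 = 58.7%, the Premium plan 9/14 = 64.3% → the Premium plan
Affiliate: the Basic plan 361/1686 = 21.4%, the Premium plan 489/1703 = 28.7% → the Premium plan
Referral: the Basic plan 140/356 = 39.3%, the Premium plan 66/134 = 49.3% → the Premium plan
Paid: the Basic plan 141/379 = 37.2%, the Premium plan 59/140 = 42.1% → the Premium plan
Overall: the Basic plan 696/2513 = 27.7%, the Premium plan 623/1991 = 31.3% → the Premium plan
The Premium plan wins overall and in every signup group — no reversal.

Yes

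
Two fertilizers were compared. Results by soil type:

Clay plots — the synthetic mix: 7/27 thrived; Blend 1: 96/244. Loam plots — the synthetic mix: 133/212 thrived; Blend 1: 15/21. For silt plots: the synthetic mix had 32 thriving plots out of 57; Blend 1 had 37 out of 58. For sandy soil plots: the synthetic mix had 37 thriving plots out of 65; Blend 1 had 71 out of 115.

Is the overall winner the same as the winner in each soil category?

No

Clay: the synthetic mix 7/27 = 25.9%, Blend 1 96/244 = 39.3% → Blend 1
Loam: the synthetic mix 133/212 = 62.7%, Blend 1 15/21 = 71.4% → Blend 1
Silt: the synthetic mix 32/57 = 56.1%, Blend 1 37/58 = 63.8% → Blend 1
Sandy soil: the synthetic mix 37/65 = 56.9%, Blend 1 71/115 = 61.7% → Blend 1
Overall: the synthetic mix 209/361 = 57.9%, Blend 1 219/438 = 50.0% → the synthetic mix
Blend 1 wins each soil group but the synthetic mix wins overall — the comparison reverses. Blend 1's plots skew toward clay, which has a lower base rate.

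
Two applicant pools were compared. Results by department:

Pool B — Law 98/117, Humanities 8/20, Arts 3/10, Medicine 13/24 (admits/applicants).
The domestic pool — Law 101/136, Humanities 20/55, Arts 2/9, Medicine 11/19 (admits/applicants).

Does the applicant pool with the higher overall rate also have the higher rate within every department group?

Law: Pool B 98/117 = 83.8%, the domestic pool 101/136 = 74.3% → Pool B
Humanities: Pool B 8/20 = 40.0%, the domestic pool 20/55 = 36.4% → Pool B
Arts: Pool B 3/10 = 30.0%, the domestic pool 2/9 = 22.2% → Pool B
Medicine: Pool B 13/24 = 54.2%, the domestic pool 11/19 = 57.9% → the domestic pool
Overall: Pool B 122/171 = 71.3%, the domestic pool 134/219 = 61.2% → Pool B
Neither sweeps: Pool B wins 3 of 4 groups, the domestic pool wins 1. Pool B wins overall but not every group — no Simpson reversal.

No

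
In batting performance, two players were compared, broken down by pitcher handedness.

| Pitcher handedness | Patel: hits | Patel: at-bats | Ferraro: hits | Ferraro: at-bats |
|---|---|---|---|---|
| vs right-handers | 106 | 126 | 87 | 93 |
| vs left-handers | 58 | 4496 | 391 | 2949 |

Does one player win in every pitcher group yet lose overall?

No

Vs right-handers: Patel 106/126 = 84.1%, Ferraro 87/93 = 93.5% → Ferraro
Vs left-handers: Patel 58/4496 = 1.3%, Ferraro 391/2949 = 13.3% → Ferraro
Overall: Patel 164/4622 = 3.5%, Ferraro 478/3042 = 15.7% → Ferraro
Ferraro wins overall and in every pitcher group — no reversal.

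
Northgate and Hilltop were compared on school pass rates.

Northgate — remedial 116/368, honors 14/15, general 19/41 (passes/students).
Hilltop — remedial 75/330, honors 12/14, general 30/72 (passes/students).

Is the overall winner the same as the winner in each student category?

Yes

Remedial: Northgate 116/368 = 31.5%, Hilltop 75/330 = 22.7% → Northgate
Honors: Northgate 14/15 = 93.3%, Hilltop 12/14 = 85.7% → Northgate
General: Northgate 19/41 = 46.3%, Hilltop 30/72 = 41.7% → Northgate
Overall: Northgate 149/424 = 35.1%, Hilltop 117/416 = 28.1% → Northgate
Northgate wins overall and in every student group — no reversal.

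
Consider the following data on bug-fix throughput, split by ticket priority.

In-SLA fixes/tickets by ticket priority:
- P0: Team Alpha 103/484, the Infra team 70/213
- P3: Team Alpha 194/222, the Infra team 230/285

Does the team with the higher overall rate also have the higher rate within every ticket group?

P0: Team Alpha 103/484 = 21.3%, the Infra team 70/213 = 32.9% → the Infra team
P3: Team Alpha 194/222 = 87.4%, the Infra team 230/285 = 80.7% → Team Alpha
Overall: Team Alpha 297/706 = 42.1%, the Infra team 300/498 = 60.2% → the Infra team
Neither sweeps: Team Alpha wins 1 of 2 groups, the Infra team wins 1. The Infra team wins overall but not every group — no Simpson reversal.

No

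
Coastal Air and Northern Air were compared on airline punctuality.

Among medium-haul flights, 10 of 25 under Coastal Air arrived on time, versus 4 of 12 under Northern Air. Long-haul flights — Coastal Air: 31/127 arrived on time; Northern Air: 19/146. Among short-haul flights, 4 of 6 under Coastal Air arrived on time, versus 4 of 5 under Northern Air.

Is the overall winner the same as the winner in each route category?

No

Medium-haul: Coastal Air 10/25 = 40.0%, Northern Air 4/12 = 33.3% → Coastal Air
Long-haul: Coastal Air 31/127 = 24.4%, Northern Air 19/146 = 13.0% → Coastal Air
Short-haul: Coastal Air 4/6 = 66.7%, Northern Air 4/5 = 80.0% → Northern Air
Overall: Coastal Air 45/158 = 28.5%, Northern Air 27/163 = 16.6% → Coastal Air
Neither sweeps: Coastal Air wins 2 of 3 groups, Northern Air wins 1. Coastal Air wins overall but not every group — no Simpson reversal.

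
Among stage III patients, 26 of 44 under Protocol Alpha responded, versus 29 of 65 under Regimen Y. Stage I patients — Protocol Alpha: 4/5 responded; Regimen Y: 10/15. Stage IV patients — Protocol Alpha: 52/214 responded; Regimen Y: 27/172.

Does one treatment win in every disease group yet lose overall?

Stage III: Protocol Alpha 26/44 = 59.1%, Regimen Y 29/65 = 44.6% → Protocol Alpha
Stage I: Protocol Alpha 4/5 = 80.0%, Regimen Y 10/15 = 66.7% → Protocol Alpha
Stage IV: Protocol Alpha 52/214 = 24.3%, Regimen Y 27/172 = 15.7% → Protocol Alpha
Overall: Protocol Alpha 82/263 = 31.2%, Regimen Y 66/252 = 26.2% → Protocol Alpha
Protocol Alpha wins overall and in every disease group — no reversal.

No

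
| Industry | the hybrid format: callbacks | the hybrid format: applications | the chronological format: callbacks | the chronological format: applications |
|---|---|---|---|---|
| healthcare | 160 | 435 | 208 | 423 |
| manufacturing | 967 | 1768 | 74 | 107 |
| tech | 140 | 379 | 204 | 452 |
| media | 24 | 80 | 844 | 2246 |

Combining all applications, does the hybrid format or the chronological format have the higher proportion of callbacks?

the hybrid format

Healthcare: the hybrid format 160/435 = 36.8%, the chronological format 208/423 = 49.2% → the chronological format
Manufacturing: the hybrid format 967/1768 = 54.7%, the chronological format 74/107 = 69.2% → the chronological format
Tech: the hybrid format 140/379 = 36.9%, the chronological format 204/452 = 45.1% → the chronological format
Media: the hybrid format 24/80 = 30.0%, the chronological format 844/2246 = 37.6% → the chronological format
Overall: the hybrid format 1291/2662 = 48.5%, the chronological format 1330/3228 = 41.2% → the hybrid format
(The chronological format wins every industry group but the hybrid format wins overall — the chronological format's applications skew toward the low-rate media group.)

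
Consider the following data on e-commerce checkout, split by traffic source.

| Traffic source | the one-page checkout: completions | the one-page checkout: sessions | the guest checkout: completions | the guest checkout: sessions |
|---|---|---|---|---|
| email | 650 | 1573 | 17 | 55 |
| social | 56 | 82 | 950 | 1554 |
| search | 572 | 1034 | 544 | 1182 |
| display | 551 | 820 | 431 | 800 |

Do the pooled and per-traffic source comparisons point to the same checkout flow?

Email: the one-page checkout 650/1573 = 41.3%, the guest checkout 17/55 = 30.9% → the one-page checkout
Social: the one-page checkout 56/82 = 68.3%, the guest checkout 950/1554 = 61.1% → the one-page checkout
Search: the one-page checkout 572/1034 = 55.3%, the guest checkout 544/1182 = 46.0% → the one-page checkout
Display: the one-page checkout 551/820 = 67.2%, the guest checkout 431/800 = 53.9% → the one-page checkout
Overall: the one-page checkout 1829/3509 = 52.1%, the guest checkout 1942/3591 = 54.1% → the guest checkout
The one-page checkout wins each traffic group but the guest checkout wins overall — the comparison reverses. The one-page checkout's sessions skew toward email, which has a lower base rate.

No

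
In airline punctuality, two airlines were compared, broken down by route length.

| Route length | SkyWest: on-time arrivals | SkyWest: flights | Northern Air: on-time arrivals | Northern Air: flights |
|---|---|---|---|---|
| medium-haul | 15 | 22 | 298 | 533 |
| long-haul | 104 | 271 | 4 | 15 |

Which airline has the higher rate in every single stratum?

SkyWest

Medium-haul: SkyWest 15/22 = 68.2%, Northern Air 298/533 = 55.9% → SkyWest
Long-haul: SkyWest 104/271 = 38.4%, Northern Air 4/15 = 26.7% → SkyWest
SkyWest has the higher rate in both groups.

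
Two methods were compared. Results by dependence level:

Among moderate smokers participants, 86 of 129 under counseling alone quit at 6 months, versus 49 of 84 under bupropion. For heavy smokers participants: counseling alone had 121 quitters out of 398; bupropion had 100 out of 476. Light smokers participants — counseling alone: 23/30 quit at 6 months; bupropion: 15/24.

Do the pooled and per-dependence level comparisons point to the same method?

Yes

Moderate smokers: counseling alone 86/129 = 66.7%, bupropion 49/84 = 58.3% → counseling alone
Heavy smokers: counseling alone 121/398 = 30.4%, bupropion 100/476 = 21.0% → counseling alone
Light smokers: counseling alone 23/30 = 76.7%, bupropion 15/24 = 62.5% → counseling alone
Overall: counseling alone 230/557 = 41.3%, bupropion 164/584 = 28.1% → counseling alone
Counseling alone wins overall and in every dependence group — no reversal.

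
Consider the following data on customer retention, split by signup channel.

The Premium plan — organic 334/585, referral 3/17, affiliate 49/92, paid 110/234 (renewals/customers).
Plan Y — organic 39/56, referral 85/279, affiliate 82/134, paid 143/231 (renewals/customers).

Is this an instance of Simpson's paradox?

Organic: the Premium plan 334/585 = 57.1%, Plan Y 39/56 = 69.6% → Plan Y
Referral: the Premium plan 3/17 = 17.6%, Plan Y 85/279 = 30.5% → Plan Y
Affiliate: the Premium plan 49/92 = 53.3%, Plan Y 82/134 = 61.2% → Plan Y
Paid: the Premium plan 110/234 = 47.0%, Plan Y 143/231 = 61.9% → Plan Y
Overall: the Premium plan 496/928 = 53.4%, Plan Y 349/700 = 49.9% → the Premium plan
Plan Y wins each signup group but the Premium plan wins overall — the comparison reverses. Plan Y's customers skew toward referral, which has a lower base rate.

Yes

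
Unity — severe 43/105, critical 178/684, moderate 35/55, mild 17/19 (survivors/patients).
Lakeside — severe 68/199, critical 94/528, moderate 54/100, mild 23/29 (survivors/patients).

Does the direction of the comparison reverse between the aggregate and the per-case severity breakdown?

Severe: Unity 43/105 = 41.0%, Lakeside 68/199 = 34.2% → Unity
Critical: Unity 178/684 = 26.0%, Lakeside 94/528 = 17.8% → Unity
Moderate: Unity 35/55 = 63.6%, Lakeside 54/100 = 54.0% → Unity
Mild: Unity 17/19 = 89.5%, Lakeside 23/29 = 79.3% → Unity
Overall: Unity 273/863 = 31.6%, Lakeside 239/856 = 27.9% → Unity
Unity wins overall and in every case group — no reversal.

No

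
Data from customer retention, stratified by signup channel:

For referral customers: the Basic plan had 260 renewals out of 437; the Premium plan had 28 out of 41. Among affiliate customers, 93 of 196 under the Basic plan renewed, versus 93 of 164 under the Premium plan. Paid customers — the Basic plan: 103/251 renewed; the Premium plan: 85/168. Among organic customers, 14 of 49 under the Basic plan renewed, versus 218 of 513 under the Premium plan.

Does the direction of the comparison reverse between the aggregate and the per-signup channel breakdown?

Yes

Referral: the Basic plan 260/437 = 59.5%, the Premium plan 28/41 = 68.3% → the Premium plan
Affiliate: the Basic plan 93/196 = 47.4%, the Premium plan 93/164 = 56.7% → the Premium plan
Paid: the Basic plan 103/251 = 41.0%, the Premium plan 85/168 = 50.6% → the Premium plan
Organic: the Basic plan 14/49 = 28.6%, the Premium plan 218/513 = 42.5% → the Premium plan
Overall: the Basic plan 470/933 = 50.4%, the Premium plan 424/886 = 47.9% → the Basic plan
The Premium plan wins each signup group but the Basic plan wins overall — the comparison reverses. The Premium plan's customers skew toward organic, which has a lower base rate.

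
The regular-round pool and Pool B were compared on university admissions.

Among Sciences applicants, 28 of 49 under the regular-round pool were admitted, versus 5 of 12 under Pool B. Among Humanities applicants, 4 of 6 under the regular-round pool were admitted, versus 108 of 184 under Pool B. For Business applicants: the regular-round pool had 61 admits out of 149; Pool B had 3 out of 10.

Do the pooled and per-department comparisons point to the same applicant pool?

Sciences: the regular-round pool 28/49 = 57.1%, Pool B 5/12 = 41.7% → the regular-round pool
Humanities: the regular-round pool 4/6 = 66.7%, Pool B 108/184 = 58.7% → the regular-round pool
Business: the regular-round pool 61/149 = 40.9%, Pool B 3/10 = 30.0% → the regular-round pool
Overall: the regular-round pool 93/204 = 45.6%, Pool B 116/206 = 56.3% → Pool B
The regular-round pool wins each department group but Pool B wins overall — the comparison reverses. The regular-round pool's applicants skew toward Business, which has a lower base rate.

No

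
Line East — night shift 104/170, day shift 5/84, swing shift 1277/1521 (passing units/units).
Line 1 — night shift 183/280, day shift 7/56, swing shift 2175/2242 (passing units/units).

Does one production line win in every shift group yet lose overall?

No

Night shift: Line East 104/170 = 61.2%, Line 1 183/280 = 65.4% → Line 1
Day shift: Line East 5/84 = 6.0%, Line 1 7/56 = 12.5% → Line 1
Swing shift: Line East 1277/1521 = 84.0%, Line 1 2175/2242 = 97.0% → Line 1
Overall: Line East 1386/1775 = 78.1%, Line 1 2365/2578 = 91.7% → Line 1
Line 1 wins overall and in every shift group — no reversal.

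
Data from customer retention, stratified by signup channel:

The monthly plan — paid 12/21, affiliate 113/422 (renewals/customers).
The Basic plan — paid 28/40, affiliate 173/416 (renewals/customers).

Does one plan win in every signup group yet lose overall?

No

Paid: the monthly plan 12/21 = 57.1%, the Basic plan 28/40 = 70.0% → the Basic plan
Affiliate: the monthly plan 113/422 = 26.8%, the Basic plan 173/416 = 41.6% → the Basic plan
Overall: the monthly plan 125/443 = 28.2%, the Basic plan 201/456 = 44.1% → the Basic plan
The Basic plan wins overall and in every signup group — no reversal.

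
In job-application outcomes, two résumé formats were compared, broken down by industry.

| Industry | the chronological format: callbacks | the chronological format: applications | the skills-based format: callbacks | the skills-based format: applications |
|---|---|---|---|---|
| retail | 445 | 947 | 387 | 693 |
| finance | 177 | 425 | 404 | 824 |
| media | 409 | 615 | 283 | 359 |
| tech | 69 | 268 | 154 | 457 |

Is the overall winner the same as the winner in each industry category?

Retail: the chronological format 445/947 = 47.0%, the skills-based format 387/693 = 55.8% → the skills-based format
Finance: the chronological format 177/425 = 41.6%, the skills-based format 404/824 = 49.0% → the skills-based format
Media: the chronological format 409/615 = 66.5%, the skills-based format 283/359 = 78.8% → the skills-based format
Tech: the chronological format 69/268 = 25.7%, the skills-based format 154/457 = 33.7% → the skills-based format
Overall: the chronological format 1100/2255 = 48.8%, the skills-based format 1228/2333 = 52.6% → the skills-based format
The skills-based format wins overall and in every industry group — no reversal.

Yes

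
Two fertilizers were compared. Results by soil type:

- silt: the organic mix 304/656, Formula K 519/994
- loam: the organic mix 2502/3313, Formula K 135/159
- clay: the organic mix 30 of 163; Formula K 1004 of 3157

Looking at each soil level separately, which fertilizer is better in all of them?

Silt: the organic mix 304/656 = 46.3%, Formula K 519/994 = 52.2% → Formula K
Loam: the organic mix 2502/3313 = 75.5%, Formula K 135/159 = 84.9% → Formula K
Clay: the organic mix 30/163 = 18.4%, Formula K 1004/3157 = 31.8% → Formula K
Formula K has the higher rate in all 3 groups.

Formula K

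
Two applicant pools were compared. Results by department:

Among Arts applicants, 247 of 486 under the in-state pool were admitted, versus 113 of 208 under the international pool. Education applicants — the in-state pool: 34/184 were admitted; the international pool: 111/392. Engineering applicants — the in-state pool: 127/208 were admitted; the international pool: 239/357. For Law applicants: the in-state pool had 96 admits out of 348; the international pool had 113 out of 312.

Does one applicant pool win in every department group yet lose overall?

Arts: the in-state pool 247/486 = 50.8%, the international pool 113/208 = 54.3% → the international pool
Education: the in-state pool 34/184 = 18.5%, the international pool 111/392 = 28.3% → the international pool
Engineering: the in-state pool 127/208 = 61.1%, the international pool 239/357 = 66.9% → the international pool
Law: the in-state pool 96/348 = 27.6%, the international pool 113/312 = 36.2% → the international pool
Overall: the in-state pool 504/1226 = 41.1%, the international pool 576/1269 = 45.4% → the international pool
The international pool wins overall and in every department group — no reversal.

No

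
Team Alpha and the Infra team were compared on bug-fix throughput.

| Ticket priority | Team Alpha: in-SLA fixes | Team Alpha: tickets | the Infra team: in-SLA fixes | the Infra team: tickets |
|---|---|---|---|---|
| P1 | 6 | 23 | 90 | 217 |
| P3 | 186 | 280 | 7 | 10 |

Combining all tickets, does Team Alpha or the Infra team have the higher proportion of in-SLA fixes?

Team Alpha

P1: Team Alpha 6/23 = 26.1%, the Infra team 90/217 = 41.5% → the Infra team
P3: Team Alpha 186/280 = 66.4%, the Infra team 7/10 = 70.0% → the Infra team
Overall: Team Alpha 192/303 = 63.4%, the Infra team 97/227 = 42.7% → Team Alpha
(The Infra team wins every ticket group but Team Alpha wins overall — the Infra team's tickets skew toward the low-rate P1 group.)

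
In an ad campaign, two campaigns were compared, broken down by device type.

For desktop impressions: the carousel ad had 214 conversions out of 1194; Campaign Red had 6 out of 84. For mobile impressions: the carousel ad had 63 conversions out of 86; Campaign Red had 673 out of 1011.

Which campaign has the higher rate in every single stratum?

Desktop: the carousel ad 214/1194 = 17.9%, Campaign Red 6/84 = 7.1% → the carousel ad
Mobile: the carousel ad 63/86 = 73.3%, Campaign Red 673/1011 = 66.6% → the carousel ad
The carousel ad has the higher rate in both groups.

the carousel ad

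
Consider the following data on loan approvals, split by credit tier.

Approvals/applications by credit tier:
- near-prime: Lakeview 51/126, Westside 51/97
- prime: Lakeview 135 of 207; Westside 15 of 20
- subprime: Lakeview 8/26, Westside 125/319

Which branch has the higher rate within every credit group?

Westside

Near-prime: Lakeview 51/126 = 40.5%, Westside 51/97 = 52.6% → Westside
Prime: Lakeview 135/207 = 65.2%, Westside 15/20 = 75.0% → Westside
Subprime: Lakeview 8/26 = 30.8%, Westside 125/319 = 39.2% → Westside
Westside has the higher rate in all 3 groups.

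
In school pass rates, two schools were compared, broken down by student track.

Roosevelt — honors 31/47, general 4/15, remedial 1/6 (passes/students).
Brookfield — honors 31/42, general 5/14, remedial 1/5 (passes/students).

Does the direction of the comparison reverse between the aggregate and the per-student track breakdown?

No

Honors: Roosevelt 31/47 = 66.0%, Brookfield 31/42 = 73.8% → Brookfield
General: Roosevelt 4/15 = 26.7%, Brookfield 5/14 = 35.7% → Brookfield
Remedial: Roosevelt 1/6 = 16.7%, Brookfield 1/5 = 20.0% → Brookfield
Overall: Roosevelt 36/68 = 52.9%, Brookfield 37/61 = 60.7% → Brookfield
Brookfield wins overall and in every student group — no reversal.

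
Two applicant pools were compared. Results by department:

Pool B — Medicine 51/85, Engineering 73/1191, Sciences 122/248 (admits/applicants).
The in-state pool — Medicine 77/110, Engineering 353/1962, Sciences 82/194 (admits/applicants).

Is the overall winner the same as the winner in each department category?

Medicine: Pool B 51/85 = 60.0%, the in-state pool 77/110 = 70.0% → the in-state pool
Engineering: Pool B 73/1191 = 6.1%, the in-state pool 353/1962 = 18.0% → the in-state pool
Sciences: Pool B 122/248 = 49.2%, the in-state pool 82/194 = 42.3% → Pool B
Overall: Pool B 246/1524 = 16.1%, the in-state pool 512/2266 = 22.6% → the in-state pool
Neither sweeps: Pool B wins 1 of 3 groups, the in-state pool wins 2. The in-state pool wins overall but not every group — no Simpson reversal.

No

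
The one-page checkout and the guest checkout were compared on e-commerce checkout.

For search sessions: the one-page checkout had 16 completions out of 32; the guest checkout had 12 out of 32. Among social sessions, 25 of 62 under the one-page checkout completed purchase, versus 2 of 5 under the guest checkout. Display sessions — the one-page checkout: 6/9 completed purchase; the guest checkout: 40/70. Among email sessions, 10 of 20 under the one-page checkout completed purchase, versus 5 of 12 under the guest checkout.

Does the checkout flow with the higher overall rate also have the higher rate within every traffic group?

Search: the one-page checkout 16/32 = 50.0%, the guest checkout 12/32 = 37.5% → the one-page checkout
Social: the one-page checkout 25/62 = 40.3%, the guest checkout 2/5 = 40.0% → the one-page checkout
Display: the one-page checkout 6/9 = 66.7%, the guest checkout 40/70 = 57.1% → the one-page checkout
Email: the one-page checkout 10/20 = 50.0%, the guest checkout 5/12 = 41.7% → the one-page checkout
Overall: the one-page checkout 57/123 = 46.3%, the guest checkout 59/119 = 49.6% → the guest checkout
The one-page checkout wins each traffic group but the guest checkout wins overall — the comparison reverses. The one-page checkout's sessions skew toward social, which has a lower base rate.

No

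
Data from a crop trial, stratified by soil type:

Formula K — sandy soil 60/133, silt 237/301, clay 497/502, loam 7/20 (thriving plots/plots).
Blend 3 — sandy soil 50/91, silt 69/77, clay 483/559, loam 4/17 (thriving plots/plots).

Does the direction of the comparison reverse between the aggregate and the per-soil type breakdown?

Sandy soil: Formula K 60/133 = 45.1%, Blend 3 50/91 = 54.9% → Blend 3
Silt: Formula K 237/301 = 78.7%, Blend 3 69/77 = 89.6% → Blend 3
Clay: Formula K 497/502 = 99.0%, Blend 3 483/559 = 86.4% → Formula K
Loam: Formula K 7/20 = 35.0%, Blend 3 4/17 = 23.5% → Formula K
Overall: Formula K 801/956 = 83.8%, Blend 3 606/744 = 81.5% → Formula K
Neither sweeps: Formula K wins 2 of 4 groups, Blend 3 wins 2. Formula K wins overall but not every group — no Simpson reversal.

No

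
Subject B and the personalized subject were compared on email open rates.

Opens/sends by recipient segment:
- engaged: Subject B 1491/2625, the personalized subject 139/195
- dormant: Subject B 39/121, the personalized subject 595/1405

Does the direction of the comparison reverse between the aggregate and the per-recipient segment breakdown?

Yes

Engaged: Subject B 1491/2625 = 56.8%, the personalized subject 139/195 = 71.3% → the personalized subject
Dormant: Subject B 39/121 = 32.2%, the personalized subject 595/1405 = 42.3% → the personalized subject
Overall: Subject B 1530/2746 = 55.7%, the personalized subject 734/1600 = 45.9% → Subject B
The personalized subject wins each recipient group but Subject B wins overall — the comparison reverses. The personalized subject's sends skew toward dormant, which has a lower base rate.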